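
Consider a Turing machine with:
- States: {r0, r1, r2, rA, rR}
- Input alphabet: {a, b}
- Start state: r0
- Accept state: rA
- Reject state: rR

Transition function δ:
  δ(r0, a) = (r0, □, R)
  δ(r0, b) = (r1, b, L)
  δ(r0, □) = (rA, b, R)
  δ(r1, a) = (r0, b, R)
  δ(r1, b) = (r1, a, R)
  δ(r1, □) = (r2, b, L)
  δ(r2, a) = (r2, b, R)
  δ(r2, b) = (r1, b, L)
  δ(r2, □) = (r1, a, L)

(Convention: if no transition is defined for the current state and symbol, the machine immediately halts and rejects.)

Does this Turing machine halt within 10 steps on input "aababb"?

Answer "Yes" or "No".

Execution trace:
Initial: [r0]aababb
Step 1: δ(r0, a) = (r0, □, R) → □[r0]ababb
Step 2: δ(r0, a) = (r0, □, R) → □□[r0]babb
Step 3: δ(r0, b) = (r1, b, L) → □[r1]□babb
Step 4: δ(r1, □) = (r2, b, L) → [r2]□bbabb
Step 5: δ(r2, □) = (r1, a, L) → [r1]□abbabb
Step 6: δ(r1, □) = (r2, b, L) → [r2]□babbabb
Step 7: δ(r2, □) = (r1, a, L) → [r1]□ababbabb
Step 8: δ(r1, □) = (r2, b, L) → [r2]□bababbabb
Step 9: δ(r2, □) = (r1, a, L) → [r1]□abababbabb
Step 10: δ(r1, □) = (r2, b, L) → [r2]□babababbabb

The machine has not reached a halting state after 10 steps.
The machine did not halt within the 10-step bound.

Answer: No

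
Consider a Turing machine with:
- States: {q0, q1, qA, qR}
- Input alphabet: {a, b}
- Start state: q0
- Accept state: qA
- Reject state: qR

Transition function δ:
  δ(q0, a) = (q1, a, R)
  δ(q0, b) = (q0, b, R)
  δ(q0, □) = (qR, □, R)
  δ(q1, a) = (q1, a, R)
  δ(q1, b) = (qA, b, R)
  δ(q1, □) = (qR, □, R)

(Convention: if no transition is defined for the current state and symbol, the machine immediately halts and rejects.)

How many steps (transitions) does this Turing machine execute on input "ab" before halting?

Execution trace:
Initial: [q0]ab
Step 1: δ(q0, a) = (q1, a, R) → a[q1]b
Step 2: δ(q1, b) = (qA, b, R) → ab[qA]□

The machine reaches the accept state qA and halts.

The machine executed 2 steps before halting.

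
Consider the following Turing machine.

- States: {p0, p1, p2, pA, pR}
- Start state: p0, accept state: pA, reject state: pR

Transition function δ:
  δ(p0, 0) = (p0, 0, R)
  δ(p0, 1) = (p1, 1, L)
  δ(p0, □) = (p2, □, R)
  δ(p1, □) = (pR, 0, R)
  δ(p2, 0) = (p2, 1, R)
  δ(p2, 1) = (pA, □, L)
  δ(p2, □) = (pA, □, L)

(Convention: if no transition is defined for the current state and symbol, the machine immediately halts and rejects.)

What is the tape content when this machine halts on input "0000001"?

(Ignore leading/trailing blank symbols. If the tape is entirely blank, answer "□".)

Execution trace:
Initial: [p0]0000001
Step 1: δ(p0, 0) = (p0, 0, R) → 0[p0]000001
Step 2: δ(p0, 0) = (p0, 0, R) → 00[p0]00001
Step 3: δ(p0, 0) = (p0, 0, R) → 000[p0]0001
Step 4: δ(p0, 0) = (p0, 0, R) → 0000[p0]001
Step 5: δ(p0, 0) = (p0, 0, R) → 00000[p0]01
Step 6: δ(p0, 0) = (p0, 0, R) → 000000[p0]1
Step 7: δ(p0, 1) = (p1, 1, L) → 00000[p1]01

No transition is defined for δ(p1, 0). By convention the machine halts and rejects.

Final tape (ignoring leading/trailing blanks): 0000001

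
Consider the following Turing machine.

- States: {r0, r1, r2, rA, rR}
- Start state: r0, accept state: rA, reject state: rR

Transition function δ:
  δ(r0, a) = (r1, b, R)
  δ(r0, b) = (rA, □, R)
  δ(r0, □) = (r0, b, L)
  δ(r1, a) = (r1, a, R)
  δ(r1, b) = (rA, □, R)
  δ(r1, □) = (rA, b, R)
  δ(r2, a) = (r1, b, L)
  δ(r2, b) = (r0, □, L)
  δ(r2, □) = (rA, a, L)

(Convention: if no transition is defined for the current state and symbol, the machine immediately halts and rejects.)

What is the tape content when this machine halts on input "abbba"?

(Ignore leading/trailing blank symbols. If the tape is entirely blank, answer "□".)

Execution trace:
Initial: [r0]abbba
Step 1: δ(r0, a) = (r1, b, R) → b[r1]bbba
Step 2: δ(r1, b) = (rA, □, R) → b□[rA]bba

The machine reaches the accept state rA and halts.

Final tape (ignoring leading/trailing blanks): b□bba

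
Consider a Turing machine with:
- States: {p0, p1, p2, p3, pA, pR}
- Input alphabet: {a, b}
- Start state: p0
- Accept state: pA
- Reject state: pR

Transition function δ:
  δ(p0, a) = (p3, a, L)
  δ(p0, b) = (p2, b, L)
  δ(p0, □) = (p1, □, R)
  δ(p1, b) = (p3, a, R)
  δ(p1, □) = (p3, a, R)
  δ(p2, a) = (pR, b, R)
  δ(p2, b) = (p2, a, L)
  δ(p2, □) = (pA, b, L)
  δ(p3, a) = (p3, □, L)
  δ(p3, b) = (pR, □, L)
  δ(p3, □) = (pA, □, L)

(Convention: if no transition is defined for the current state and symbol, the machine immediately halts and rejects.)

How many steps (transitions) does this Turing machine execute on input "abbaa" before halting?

Execution trace:
Initial: [p0]abbaa
Step 1: δ(p0, a) = (p3, a, L) → [p3]□abbaa
Step 2: δ(p3, □) = (pA, □, L) → [pA]□□abbaa

The machine reaches the accept state pA and halts.

The machine executed 2 steps before halting.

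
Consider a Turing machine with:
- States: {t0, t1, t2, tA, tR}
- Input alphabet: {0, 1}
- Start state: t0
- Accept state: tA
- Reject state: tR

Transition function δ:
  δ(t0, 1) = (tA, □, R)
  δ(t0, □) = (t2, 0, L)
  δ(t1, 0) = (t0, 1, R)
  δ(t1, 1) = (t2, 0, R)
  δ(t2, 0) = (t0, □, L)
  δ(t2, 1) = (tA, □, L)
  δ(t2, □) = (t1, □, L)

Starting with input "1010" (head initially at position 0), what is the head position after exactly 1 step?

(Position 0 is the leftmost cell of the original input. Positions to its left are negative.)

Execution trace (head position shown):
Step 0: [t0]1010  (head at position 0)
Step 1: move right → □[tA]010  (head at position 1)

After 1 step, the head is at position 1.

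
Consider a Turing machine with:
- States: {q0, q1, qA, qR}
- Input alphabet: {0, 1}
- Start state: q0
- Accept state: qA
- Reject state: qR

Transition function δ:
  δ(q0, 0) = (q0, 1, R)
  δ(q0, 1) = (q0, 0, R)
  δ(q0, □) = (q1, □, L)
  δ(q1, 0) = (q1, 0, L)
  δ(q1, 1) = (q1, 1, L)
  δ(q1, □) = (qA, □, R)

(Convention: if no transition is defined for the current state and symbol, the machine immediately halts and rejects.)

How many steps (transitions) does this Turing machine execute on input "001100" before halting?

Execution trace:
Initial: [q0]001100
Step 1: δ(q0, 0) = (q0, 1, R) → 1[q0]01100
Step 2: δ(q0, 0) = (q0, 1, R) → 11[q0]1100
Step 3: δ(q0, 1) = (q0, 0, R) → 110[q0]100
Step 4: δ(q0, 1) = (q0, 0, R) → 1100[q0]00
Step 5: δ(q0, 0) = (q0, 1, R) → 11001[q0]0
Step 6: δ(q0, 0) = (q0, 1, R) → 110011[q0]□
Step 7: δ(q0, □) = (q1, □, L) → 11001[q1]1□
Step 8: δ(q1, 1) = (q1, 1, L) → 1100[q1]11□
Step 9: δ(q1, 1) = (q1, 1, L) → 110[q1]011□
Step 10: δ(q1, 0) = (q1, 0, L) → 11[q1]0011□
Step 11: δ(q1, 0) = (q1, 0, L) → 1[q1]10011□
Step 12: δ(q1, 1) = (q1, 1, L) → [q1]110011□
Step 13: δ(q1, 1) = (q1, 1, L) → [q1]□110011□
Step 14: δ(q1, □) = (qA, □, R) → □[qA]110011□

The machine reaches the accept state qA and halts.

The machine executed 14 steps before halting.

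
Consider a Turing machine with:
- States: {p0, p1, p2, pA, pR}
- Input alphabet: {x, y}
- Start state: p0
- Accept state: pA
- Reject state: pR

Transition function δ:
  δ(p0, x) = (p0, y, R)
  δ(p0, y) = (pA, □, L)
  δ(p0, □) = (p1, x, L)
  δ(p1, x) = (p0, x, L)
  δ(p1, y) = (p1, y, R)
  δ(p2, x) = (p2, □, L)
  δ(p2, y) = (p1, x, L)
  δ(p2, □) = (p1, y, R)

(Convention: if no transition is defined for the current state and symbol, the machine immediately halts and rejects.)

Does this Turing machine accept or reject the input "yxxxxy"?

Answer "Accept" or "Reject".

Execution trace:
Initial: [p0]yxxxxy
Step 1: δ(p0, y) = (pA, □, L) → [pA]□□xxxxy

The machine reaches the accept state pA and halts.

Answer: Accept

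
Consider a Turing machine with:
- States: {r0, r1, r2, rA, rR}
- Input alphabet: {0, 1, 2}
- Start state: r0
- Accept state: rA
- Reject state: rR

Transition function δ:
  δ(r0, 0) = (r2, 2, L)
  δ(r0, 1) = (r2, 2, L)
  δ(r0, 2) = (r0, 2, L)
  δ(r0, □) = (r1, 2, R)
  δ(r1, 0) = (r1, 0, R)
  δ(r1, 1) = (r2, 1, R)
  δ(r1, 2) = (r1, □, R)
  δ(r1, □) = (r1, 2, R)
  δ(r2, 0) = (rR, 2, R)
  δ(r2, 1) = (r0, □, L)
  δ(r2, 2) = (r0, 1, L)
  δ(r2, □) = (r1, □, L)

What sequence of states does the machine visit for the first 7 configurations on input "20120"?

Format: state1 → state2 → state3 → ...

Execution trace:
Initial: [r0]20120
Step 1: δ(r0, 2) = (r0, 2, L) → [r0]□20120
Step 2: δ(r0, □) = (r1, 2, R) → 2[r1]20120
Step 3: δ(r1, 2) = (r1, □, R) → 2□[r1]0120
Step 4: δ(r1, 0) = (r1, 0, R) → 2□0[r1]120
Step 5: δ(r1, 1) = (r2, 1, R) → 2□01[r2]20
Step 6: δ(r2, 2) = (r0, 1, L) → 2□0[r0]110

State sequence: r0 → r0 → r1 → r1 → r1 → r2 → r0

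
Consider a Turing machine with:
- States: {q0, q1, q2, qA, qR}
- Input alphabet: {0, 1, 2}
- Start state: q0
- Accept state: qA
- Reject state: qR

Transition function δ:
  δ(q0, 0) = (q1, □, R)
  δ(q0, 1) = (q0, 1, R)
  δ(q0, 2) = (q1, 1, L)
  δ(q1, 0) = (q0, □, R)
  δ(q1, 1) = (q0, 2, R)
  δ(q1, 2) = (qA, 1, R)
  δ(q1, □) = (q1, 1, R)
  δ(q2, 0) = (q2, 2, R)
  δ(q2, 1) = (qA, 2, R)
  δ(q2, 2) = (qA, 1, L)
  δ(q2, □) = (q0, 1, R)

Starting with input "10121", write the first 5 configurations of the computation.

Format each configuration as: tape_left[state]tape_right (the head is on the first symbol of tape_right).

Transitions applied:
Step 1: δ(q0, 1) = (q0, 1, R)
Step 2: δ(q0, 0) = (q1, □, R)
Step 3: δ(q1, 1) = (q0, 2, R)
Step 4: δ(q0, 2) = (q1, 1, L)

The first 5 configurations are:
[q0]10121 ⊢ 1[q0]0121 ⊢ 1□[q1]121 ⊢ 1□2[q0]21 ⊢ 1□[q1]211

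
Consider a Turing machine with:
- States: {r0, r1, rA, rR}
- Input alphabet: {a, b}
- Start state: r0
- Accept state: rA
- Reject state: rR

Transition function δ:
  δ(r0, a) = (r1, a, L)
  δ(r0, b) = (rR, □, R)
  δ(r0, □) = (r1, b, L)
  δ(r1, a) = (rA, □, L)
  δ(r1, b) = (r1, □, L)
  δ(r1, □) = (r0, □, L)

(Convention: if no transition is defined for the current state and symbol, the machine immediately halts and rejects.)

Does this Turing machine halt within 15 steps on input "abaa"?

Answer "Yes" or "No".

Execution trace:
Initial: [r0]abaa
Step 1: δ(r0, a) = (r1, a, L) → [r1]□abaa
Step 2: δ(r1, □) = (r0, □, L) → [r0]□□abaa
Step 3: δ(r0, □) = (r1, b, L) → [r1]□b□abaa
Step 4: δ(r1, □) = (r0, □, L) → [r0]□□b□abaa
Step 5: δ(r0, □) = (r1, b, L) → [r1]□b□b□abaa
Step 6: δ(r1, □) = (r0, □, L) → [r0]□□b□b□abaa
Step 7: δ(r0, □) = (r1, b, L) → [r1]□b□b□b□abaa
Step 8: δ(r1, □) = (r0, □, L) → [r0]□□b□b□b□abaa
Step 9: δ(r0, □) = (r1, b, L) → [r1]□b□b□b□b□abaa
Step 10: δ(r1, □) = (r0, □, L) → [r0]□□b□b□b□b□abaa
Step 11: δ(r0, □) = (r1, b, L) → [r1]□b□b□b□b□b□abaa
Step 12: δ(r1, □) = (r0, □, L) → [r0]□□b□b□b□b□b□abaa
Step 13: δ(r0, □) = (r1, b, L) → [r1]□b□b□b□b□b□b□abaa
Step 14: δ(r1, □) = (r0, □, L) → [r0]□□b□b□b□b□b□b□abaa
Step 15: δ(r0, □) = (r1, b, L) → [r1]□b□b□b□b□b□b□b□abaa

The machine has not reached a halting state after 15 steps.
The machine did not halt within the 15-step bound.

Answer: No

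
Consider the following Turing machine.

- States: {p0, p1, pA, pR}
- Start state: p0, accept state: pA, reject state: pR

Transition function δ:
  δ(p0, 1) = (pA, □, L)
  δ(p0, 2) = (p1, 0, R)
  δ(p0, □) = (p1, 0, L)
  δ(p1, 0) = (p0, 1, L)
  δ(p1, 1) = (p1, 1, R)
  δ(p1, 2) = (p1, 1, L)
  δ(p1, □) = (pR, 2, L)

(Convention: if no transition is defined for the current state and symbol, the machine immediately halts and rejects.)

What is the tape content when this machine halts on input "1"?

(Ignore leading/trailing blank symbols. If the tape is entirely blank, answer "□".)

Execution trace:
Initial: [p0]1
Step 1: δ(p0, 1) = (pA, □, L) → [pA]□□

The machine reaches the accept state pA and halts.

Final tape (ignoring leading/trailing blanks): □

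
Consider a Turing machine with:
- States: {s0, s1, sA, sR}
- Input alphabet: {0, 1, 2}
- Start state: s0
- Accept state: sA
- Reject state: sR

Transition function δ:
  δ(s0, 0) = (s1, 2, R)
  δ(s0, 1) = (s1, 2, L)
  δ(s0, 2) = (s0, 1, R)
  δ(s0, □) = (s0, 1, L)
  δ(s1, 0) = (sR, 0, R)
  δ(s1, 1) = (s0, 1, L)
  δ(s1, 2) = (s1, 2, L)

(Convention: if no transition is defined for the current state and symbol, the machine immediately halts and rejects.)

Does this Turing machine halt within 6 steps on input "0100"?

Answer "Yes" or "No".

Execution trace:
Initial: [s0]0100
Step 1: δ(s0, 0) = (s1, 2, R) → 2[s1]100
Step 2: δ(s1, 1) = (s0, 1, L) → [s0]2100
Step 3: δ(s0, 2) = (s0, 1, R) → 1[s0]100
Step 4: δ(s0, 1) = (s1, 2, L) → [s1]1200
Step 5: δ(s1, 1) = (s0, 1, L) → [s0]□1200
Step 6: δ(s0, □) = (s0, 1, L) → [s0]□11200

The machine has not reached a halting state after 6 steps.
The machine did not halt within the 6-step bound.

Answer: No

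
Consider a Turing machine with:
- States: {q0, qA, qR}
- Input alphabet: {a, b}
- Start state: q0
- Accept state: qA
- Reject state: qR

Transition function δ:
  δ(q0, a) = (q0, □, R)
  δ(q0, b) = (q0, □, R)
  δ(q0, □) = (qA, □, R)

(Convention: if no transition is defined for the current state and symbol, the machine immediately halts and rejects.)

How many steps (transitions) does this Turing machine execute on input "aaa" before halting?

Execution trace:
Initial: [q0]aaa
Step 1: δ(q0, a) = (q0, □, R) → □[q0]aa
Step 2: δ(q0, a) = (q0, □, R) → □□[q0]a
Step 3: δ(q0, a) = (q0, □, R) → □□□[q0]□
Step 4: δ(q0, □) = (qA, □, R) → □□□□[qA]□

The machine reaches the accept state qA and halts.

The machine executed 4 steps before halting.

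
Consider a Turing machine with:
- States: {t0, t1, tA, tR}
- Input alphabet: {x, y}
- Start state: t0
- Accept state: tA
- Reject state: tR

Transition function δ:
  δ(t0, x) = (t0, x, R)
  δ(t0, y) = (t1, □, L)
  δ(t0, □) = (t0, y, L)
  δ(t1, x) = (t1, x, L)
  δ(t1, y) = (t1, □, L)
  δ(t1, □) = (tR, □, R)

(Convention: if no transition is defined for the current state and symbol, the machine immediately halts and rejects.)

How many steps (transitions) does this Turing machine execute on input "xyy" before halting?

Execution trace:
Initial: [t0]xyy
Step 1: δ(t0, x) = (t0, x, R) → x[t0]yy
Step 2: δ(t0, y) = (t1, □, L) → [t1]x□y
Step 3: δ(t1, x) = (t1, x, L) → [t1]□x□y
Step 4: δ(t1, □) = (tR, □, R) → □[tR]x□y

The machine reaches the reject state tR and halts.

The machine executed 4 steps before halting.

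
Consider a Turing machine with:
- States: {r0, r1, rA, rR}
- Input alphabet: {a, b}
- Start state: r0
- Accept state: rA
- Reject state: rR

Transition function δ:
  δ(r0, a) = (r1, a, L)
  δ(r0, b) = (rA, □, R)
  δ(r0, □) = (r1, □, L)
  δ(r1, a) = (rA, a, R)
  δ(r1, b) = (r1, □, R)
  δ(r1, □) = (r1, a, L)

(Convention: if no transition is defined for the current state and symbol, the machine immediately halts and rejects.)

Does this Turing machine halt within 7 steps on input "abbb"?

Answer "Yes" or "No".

Execution trace:
Initial: [r0]abbb
Step 1: δ(r0, a) = (r1, a, L) → [r1]□abbb
Step 2: δ(r1, □) = (r1, a, L) → [r1]□aabbb
Step 3: δ(r1, □) = (r1, a, L) → [r1]□aaabbb
Step 4: δ(r1, □) = (r1, a, L) → [r1]□aaaabbb
Step 5: δ(r1, □) = (r1, a, L) → [r1]□aaaaabbb
Step 6: δ(r1, □) = (r1, a, L) → [r1]□aaaaaabbb
Step 7: δ(r1, □) = (r1, a, L) → [r1]□aaaaaaabbb

The machine has not reached a halting state after 7 steps.
The machine did not halt within the 7-step bound.

Answer: No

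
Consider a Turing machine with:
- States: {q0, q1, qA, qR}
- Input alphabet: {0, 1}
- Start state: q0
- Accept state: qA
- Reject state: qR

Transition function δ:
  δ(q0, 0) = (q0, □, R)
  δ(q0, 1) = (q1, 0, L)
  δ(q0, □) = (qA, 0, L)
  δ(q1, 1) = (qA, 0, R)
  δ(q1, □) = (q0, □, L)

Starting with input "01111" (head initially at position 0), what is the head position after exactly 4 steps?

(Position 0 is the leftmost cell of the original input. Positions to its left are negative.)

Execution trace (head position shown):
Step 0: [q0]01111  (head at position 0)
Step 1: move right → □[q0]1111  (head at position 1)
Step 2: move left → [q1]□0111  (head at position 0)
Step 3: move left → [q0]□□0111  (head at position -1)
Step 4: move left → [qA]□0□0111  (head at position -2)

After 4 steps, the head is at position -2.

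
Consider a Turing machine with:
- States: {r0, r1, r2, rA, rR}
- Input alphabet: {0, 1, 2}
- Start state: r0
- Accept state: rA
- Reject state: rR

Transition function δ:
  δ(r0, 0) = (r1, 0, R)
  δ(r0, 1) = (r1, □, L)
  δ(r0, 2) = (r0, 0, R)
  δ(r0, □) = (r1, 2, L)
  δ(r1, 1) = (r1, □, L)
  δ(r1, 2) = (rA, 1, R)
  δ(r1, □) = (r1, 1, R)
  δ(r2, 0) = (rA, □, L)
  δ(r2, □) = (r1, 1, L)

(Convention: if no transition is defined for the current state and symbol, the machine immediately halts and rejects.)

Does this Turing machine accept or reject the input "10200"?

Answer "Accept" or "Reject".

Execution trace:
Initial: [r0]10200
Step 1: δ(r0, 1) = (r1, □, L) → [r1]□□0200
Step 2: δ(r1, □) = (r1, 1, R) → 1[r1]□0200
Step 3: δ(r1, □) = (r1, 1, R) → 11[r1]0200

No transition is defined for δ(r1, 0). By convention the machine halts and rejects.

Answer: Reject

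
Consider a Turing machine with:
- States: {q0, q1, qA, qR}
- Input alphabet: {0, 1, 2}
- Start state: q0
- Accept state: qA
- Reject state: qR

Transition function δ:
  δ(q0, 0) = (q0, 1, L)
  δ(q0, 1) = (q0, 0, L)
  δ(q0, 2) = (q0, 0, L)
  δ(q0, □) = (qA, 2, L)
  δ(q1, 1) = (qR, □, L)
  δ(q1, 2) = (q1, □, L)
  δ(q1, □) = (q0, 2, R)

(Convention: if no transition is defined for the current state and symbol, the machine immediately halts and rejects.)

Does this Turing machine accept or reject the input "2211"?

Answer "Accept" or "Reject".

Execution trace:
Initial: [q0]2211
Step 1: δ(q0, 2) = (q0, 0, L) → [q0]□0211
Step 2: δ(q0, □) = (qA, 2, L) → [qA]□20211

The machine reaches the accept state qA and halts.

Answer: Accept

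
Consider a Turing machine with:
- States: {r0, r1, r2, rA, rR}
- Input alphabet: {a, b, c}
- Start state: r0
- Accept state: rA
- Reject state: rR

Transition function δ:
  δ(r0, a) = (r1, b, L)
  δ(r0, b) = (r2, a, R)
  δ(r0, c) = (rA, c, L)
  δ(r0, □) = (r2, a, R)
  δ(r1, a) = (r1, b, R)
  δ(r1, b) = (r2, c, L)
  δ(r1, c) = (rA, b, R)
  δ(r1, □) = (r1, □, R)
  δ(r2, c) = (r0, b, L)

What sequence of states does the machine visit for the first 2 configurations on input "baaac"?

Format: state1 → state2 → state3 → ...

Execution trace:
Initial: [r0]baaac
Step 1: δ(r0, b) = (r2, a, R) → a[r2]aaac

No transition is defined for δ(r2, a). By convention the machine halts and rejects.

State sequence: r0 → r2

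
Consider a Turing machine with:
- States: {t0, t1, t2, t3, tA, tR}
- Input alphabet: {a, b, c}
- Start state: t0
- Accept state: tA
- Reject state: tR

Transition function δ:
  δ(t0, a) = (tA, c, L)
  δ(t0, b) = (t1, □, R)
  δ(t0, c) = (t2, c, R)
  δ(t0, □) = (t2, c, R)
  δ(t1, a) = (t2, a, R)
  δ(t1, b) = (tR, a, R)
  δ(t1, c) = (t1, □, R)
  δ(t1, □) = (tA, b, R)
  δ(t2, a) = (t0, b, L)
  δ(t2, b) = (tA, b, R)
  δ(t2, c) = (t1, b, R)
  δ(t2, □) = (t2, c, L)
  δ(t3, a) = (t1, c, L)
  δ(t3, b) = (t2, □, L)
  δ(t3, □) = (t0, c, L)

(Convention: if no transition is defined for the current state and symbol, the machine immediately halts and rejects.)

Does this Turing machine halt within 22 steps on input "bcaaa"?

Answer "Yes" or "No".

Execution trace:
Initial: [t0]bcaaa
Step 1: δ(t0, b) = (t1, □, R) → □[t1]caaa
Step 2: δ(t1, c) = (t1, □, R) → □□[t1]aaa
Step 3: δ(t1, a) = (t2, a, R) → □□a[t2]aa
Step 4: δ(t2, a) = (t0, b, L) → □□[t0]aba
Step 5: δ(t0, a) = (tA, c, L) → □[tA]□cba

The machine reaches the accept state tA and halts.
The machine halted after 5 steps (within the 22-step bound).

Answer: Yes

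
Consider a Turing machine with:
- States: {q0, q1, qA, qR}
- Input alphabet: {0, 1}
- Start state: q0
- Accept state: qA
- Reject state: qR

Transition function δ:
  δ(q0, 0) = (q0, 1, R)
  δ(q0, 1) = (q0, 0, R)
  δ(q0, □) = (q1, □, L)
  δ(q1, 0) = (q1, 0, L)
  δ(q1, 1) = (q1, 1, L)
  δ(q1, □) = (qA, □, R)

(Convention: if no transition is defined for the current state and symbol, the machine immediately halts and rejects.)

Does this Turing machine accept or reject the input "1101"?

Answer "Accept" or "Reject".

Execution trace:
Initial: [q0]1101
Step 1: δ(q0, 1) = (q0, 0, R) → 0[q0]101
Step 2: δ(q0, 1) = (q0, 0, R) → 00[q0]01
Step 3: δ(q0, 0) = (q0, 1, R) → 001[q0]1
Step 4: δ(q0, 1) = (q0, 0, R) → 0010[q0]□
Step 5: δ(q0, □) = (q1, □, L) → 001[q1]0□
Step 6: δ(q1, 0) = (q1, 0, L) → 00[q1]10□
Step 7: δ(q1, 1) = (q1, 1, L) → 0[q1]010□
Step 8: δ(q1, 0) = (q1, 0, L) → [q1]0010□
Step 9: δ(q1, 0) = (q1, 0, L) → [q1]□0010□
Step 10: δ(q1, □) = (qA, □, R) → □[qA]0010□

The machine reaches the accept state qA and halts.

Answer: Accept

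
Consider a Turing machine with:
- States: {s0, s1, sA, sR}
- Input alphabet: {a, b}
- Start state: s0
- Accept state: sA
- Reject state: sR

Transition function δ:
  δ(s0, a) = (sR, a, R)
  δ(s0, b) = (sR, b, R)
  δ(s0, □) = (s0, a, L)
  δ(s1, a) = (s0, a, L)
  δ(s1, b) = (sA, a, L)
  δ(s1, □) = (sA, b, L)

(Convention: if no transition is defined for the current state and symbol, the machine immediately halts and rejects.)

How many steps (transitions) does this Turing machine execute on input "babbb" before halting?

Execution trace:
Initial: [s0]babbb
Step 1: δ(s0, b) = (sR, b, R) → b[sR]abbb

The machine reaches the reject state sR and halts.

The machine executed 1 step before halting.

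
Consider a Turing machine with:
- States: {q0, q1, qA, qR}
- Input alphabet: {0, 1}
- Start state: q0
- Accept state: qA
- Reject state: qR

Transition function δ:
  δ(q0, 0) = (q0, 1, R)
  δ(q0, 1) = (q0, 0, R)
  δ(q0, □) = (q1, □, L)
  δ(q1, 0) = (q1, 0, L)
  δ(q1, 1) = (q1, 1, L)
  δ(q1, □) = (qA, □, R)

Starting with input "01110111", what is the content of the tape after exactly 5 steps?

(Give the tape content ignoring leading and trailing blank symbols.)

Execution trace:
Initial: [q0]01110111
Step 1: δ(q0, 0) = (q0, 1, R) → 1[q0]1110111
Step 2: δ(q0, 1) = (q0, 0, R) → 10[q0]110111
Step 3: δ(q0, 1) = (q0, 0, R) → 100[q0]10111
Step 4: δ(q0, 1) = (q0, 0, R) → 1000[q0]0111
Step 5: δ(q0, 0) = (q0, 1, R) → 10001[q0]111

After 5 steps, the tape (ignoring leading/trailing blanks) is: 10001111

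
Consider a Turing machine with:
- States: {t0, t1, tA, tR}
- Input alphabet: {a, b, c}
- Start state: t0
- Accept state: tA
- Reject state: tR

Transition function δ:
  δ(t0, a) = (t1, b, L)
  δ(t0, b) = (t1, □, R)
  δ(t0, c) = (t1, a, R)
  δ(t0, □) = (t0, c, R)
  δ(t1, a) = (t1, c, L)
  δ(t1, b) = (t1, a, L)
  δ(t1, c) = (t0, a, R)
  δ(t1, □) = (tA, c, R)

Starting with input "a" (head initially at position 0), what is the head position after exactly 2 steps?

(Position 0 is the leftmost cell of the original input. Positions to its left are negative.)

Execution trace (head position shown):
Step 0: [t0]a  (head at position 0)
Step 1: move left → [t1]□b  (head at position -1)
Step 2: move right → c[tA]b  (head at position 0)

After 2 steps, the head is at position 0.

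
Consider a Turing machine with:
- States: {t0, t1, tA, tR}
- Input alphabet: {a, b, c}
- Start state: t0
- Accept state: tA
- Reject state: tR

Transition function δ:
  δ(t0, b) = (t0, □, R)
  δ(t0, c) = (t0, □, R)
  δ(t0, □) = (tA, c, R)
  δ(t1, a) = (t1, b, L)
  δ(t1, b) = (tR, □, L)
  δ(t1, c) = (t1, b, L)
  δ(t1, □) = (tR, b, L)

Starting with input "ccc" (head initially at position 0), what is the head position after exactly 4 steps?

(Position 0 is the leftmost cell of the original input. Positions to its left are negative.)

Execution trace (head position shown):
Step 0: [t0]ccc  (head at position 0)
Step 1: move right → □[t0]cc  (head at position 1)
Step 2: move right → □□[t0]c  (head at position 2)
Step 3: move right → □□□[t0]□  (head at position 3)
Step 4: move right → □□□c[tA]□  (head at position 4)

After 4 steps, the head is at position 4.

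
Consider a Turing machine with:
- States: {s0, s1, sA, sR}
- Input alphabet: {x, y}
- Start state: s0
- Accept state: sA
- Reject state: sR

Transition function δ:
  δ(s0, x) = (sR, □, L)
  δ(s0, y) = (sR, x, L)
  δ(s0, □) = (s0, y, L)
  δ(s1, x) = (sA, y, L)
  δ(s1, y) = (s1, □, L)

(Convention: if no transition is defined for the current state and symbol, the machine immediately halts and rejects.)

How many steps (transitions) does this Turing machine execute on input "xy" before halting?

Execution trace:
Initial: [s0]xy
Step 1: δ(s0, x) = (sR, □, L) → [sR]□□y

The machine reaches the reject state sR and halts.

The machine executed 1 step before halting.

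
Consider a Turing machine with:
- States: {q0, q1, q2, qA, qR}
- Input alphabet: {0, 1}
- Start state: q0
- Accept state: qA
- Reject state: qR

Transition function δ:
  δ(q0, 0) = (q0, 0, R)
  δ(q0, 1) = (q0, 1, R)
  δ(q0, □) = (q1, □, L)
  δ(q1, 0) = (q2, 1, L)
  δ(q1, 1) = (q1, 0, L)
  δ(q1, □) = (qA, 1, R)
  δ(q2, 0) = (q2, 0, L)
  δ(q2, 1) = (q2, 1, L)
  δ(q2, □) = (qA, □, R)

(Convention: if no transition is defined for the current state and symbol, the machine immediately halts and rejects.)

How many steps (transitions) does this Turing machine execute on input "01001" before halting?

Execution trace:
Initial: [q0]01001
Step 1: δ(q0, 0) = (q0, 0, R) → 0[q0]1001
Step 2: δ(q0, 1) = (q0, 1, R) → 01[q0]001
Step 3: δ(q0, 0) = (q0, 0, R) → 010[q0]01
Step 4: δ(q0, 0) = (q0, 0, R) → 0100[q0]1
Step 5: δ(q0, 1) = (q0, 1, R) → 01001[q0]□
Step 6: δ(q0, □) = (q1, □, L) → 0100[q1]1□
Step 7: δ(q1, 1) = (q1, 0, L) → 010[q1]00□
Step 8: δ(q1, 0) = (q2, 1, L) → 01[q2]010□
Step 9: δ(q2, 0) = (q2, 0, L) → 0[q2]1010□
Step 10: δ(q2, 1) = (q2, 1, L) → [q2]01010□
Step 11: δ(q2, 0) = (q2, 0, L) → [q2]□01010□
Step 12: δ(q2, □) = (qA, □, R) → □[qA]01010□

The machine reaches the accept state qA and halts.

The machine executed 12 steps before halting.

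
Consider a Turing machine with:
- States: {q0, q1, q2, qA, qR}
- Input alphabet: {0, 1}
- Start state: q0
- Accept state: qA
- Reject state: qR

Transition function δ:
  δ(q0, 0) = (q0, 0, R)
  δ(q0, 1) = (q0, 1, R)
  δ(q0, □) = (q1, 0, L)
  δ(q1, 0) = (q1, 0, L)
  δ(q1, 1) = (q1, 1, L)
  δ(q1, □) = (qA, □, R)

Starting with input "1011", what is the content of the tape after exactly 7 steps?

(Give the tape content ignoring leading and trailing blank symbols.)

Execution trace:
Initial: [q0]1011
Step 1: δ(q0, 1) = (q0, 1, R) → 1[q0]011
Step 2: δ(q0, 0) = (q0, 0, R) → 10[q0]11
Step 3: δ(q0, 1) = (q0, 1, R) → 101[q0]1
Step 4: δ(q0, 1) = (q0, 1, R) → 1011[q0]□
Step 5: δ(q0, □) = (q1, 0, L) → 101[q1]10
Step 6: δ(q1, 1) = (q1, 1, L) → 10[q1]110
Step 7: δ(q1, 1) = (q1, 1, L) → 1[q1]0110

After 7 steps, the tape (ignoring leading/trailing blanks) is: 10110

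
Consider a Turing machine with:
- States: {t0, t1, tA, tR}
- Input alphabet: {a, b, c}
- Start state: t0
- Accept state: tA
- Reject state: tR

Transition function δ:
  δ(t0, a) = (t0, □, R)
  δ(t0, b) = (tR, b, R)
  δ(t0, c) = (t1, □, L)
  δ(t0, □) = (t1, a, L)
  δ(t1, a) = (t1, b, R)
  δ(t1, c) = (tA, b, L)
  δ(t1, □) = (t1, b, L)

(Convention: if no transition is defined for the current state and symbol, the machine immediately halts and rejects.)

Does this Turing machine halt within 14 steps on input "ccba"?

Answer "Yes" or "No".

Execution trace:
Initial: [t0]ccba
Step 1: δ(t0, c) = (t1, □, L) → [t1]□□cba
Step 2: δ(t1, □) = (t1, b, L) → [t1]□b□cba
Step 3: δ(t1, □) = (t1, b, L) → [t1]□bb□cba
Step 4: δ(t1, □) = (t1, b, L) → [t1]□bbb□cba
Step 5: δ(t1, □) = (t1, b, L) → [t1]□bbbb□cba
Step 6: δ(t1, □) = (t1, b, L) → [t1]□bbbbb□cba
Step 7: δ(t1, □) = (t1, b, L) → [t1]□bbbbbb□cba
Step 8: δ(t1, □) = (t1, b, L) → [t1]□bbbbbbb□cba
Step 9: δ(t1, □) = (t1, b, L) → [t1]□bbbbbbbb□cba
Step 10: δ(t1, □) = (t1, b, L) → [t1]□bbbbbbbbb□cba
Step 11: δ(t1, □) = (t1, b, L) → [t1]□bbbbbbbbbb□cba
Step 12: δ(t1, □) = (t1, b, L) → [t1]□bbbbbbbbbbb□cba
Step 13: δ(t1, □) = (t1, b, L) → [t1]□bbbbbbbbbbbb□cba
Step 14: δ(t1, □) = (t1, b, L) → [t1]□bbbbbbbbbbbbb□cba

The machine has not reached a halting state after 14 steps.
The machine did not halt within the 14-step bound.

Answer: No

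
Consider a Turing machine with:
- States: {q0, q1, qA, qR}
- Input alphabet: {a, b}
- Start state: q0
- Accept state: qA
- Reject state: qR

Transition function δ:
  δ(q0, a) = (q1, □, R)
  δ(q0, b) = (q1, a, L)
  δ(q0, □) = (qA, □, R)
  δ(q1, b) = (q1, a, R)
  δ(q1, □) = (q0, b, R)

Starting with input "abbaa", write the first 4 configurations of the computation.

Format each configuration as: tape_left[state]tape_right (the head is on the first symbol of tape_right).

Transitions applied:
Step 1: δ(q0, a) = (q1, □, R)
Step 2: δ(q1, b) = (q1, a, R)
Step 3: δ(q1, b) = (q1, a, R)

The first 4 configurations are:
[q0]abbaa ⊢ □[q1]bbaa ⊢ □a[q1]baa ⊢ □aa[q1]aa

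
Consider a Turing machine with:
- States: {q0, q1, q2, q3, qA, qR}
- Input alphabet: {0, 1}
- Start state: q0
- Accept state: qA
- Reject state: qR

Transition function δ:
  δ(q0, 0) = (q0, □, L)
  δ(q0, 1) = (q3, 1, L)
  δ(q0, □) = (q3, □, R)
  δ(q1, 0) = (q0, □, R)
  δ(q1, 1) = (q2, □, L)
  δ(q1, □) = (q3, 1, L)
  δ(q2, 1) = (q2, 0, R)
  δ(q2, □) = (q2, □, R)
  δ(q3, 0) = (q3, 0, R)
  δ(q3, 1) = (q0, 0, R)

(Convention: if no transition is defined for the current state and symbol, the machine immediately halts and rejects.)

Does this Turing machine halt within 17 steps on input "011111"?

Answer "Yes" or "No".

Execution trace:
Initial: [q0]011111
Step 1: δ(q0, 0) = (q0, □, L) → [q0]□□11111
Step 2: δ(q0, □) = (q3, □, R) → □[q3]□11111

No transition is defined for δ(q3, □). By convention the machine halts and rejects.
The machine halted after 2 steps (within the 17-step bound).

Answer: Yes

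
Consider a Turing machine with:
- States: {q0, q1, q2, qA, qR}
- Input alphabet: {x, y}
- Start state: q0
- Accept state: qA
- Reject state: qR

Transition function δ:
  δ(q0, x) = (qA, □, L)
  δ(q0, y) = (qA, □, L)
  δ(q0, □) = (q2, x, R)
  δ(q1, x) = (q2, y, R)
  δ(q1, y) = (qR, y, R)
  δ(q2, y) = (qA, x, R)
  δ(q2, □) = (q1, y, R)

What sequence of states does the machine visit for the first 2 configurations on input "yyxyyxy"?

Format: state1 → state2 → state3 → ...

Execution trace:
Initial: [q0]yyxyyxy
Step 1: δ(q0, y) = (qA, □, L) → [qA]□□yxyyxy

The machine reaches the accept state qA and halts.

State sequence: q0 → qA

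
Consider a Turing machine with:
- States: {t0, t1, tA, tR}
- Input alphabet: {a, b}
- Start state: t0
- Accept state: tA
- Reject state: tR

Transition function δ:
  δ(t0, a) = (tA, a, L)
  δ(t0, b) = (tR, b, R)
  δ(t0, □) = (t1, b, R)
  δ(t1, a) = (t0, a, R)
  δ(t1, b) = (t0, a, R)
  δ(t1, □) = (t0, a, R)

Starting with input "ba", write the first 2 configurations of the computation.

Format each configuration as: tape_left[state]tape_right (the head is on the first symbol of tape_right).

Transitions applied:
Step 1: δ(t0, b) = (tR, b, R)

The first 2 configurations are:
[t0]ba ⊢ b[tR]a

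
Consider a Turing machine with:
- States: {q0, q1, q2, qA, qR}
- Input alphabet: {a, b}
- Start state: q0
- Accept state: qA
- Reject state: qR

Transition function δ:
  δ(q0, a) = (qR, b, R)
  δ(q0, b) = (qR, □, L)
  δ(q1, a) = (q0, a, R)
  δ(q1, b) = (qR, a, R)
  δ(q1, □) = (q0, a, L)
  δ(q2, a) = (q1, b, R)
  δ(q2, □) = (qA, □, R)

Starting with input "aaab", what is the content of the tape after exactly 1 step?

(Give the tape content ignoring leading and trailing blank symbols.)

Execution trace:
Initial: [q0]aaab
Step 1: δ(q0, a) = (qR, b, R) → b[qR]aab

The machine reaches the reject state qR and halts.

After 1 step, the tape (ignoring leading/trailing blanks) is: baab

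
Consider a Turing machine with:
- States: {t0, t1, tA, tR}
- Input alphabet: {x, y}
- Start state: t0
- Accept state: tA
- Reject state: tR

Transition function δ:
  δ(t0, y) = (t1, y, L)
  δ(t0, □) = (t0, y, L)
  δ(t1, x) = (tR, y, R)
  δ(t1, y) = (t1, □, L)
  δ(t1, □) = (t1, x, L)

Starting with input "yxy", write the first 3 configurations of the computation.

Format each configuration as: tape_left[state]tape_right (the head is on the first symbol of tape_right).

Transitions applied:
Step 1: δ(t0, y) = (t1, y, L)
Step 2: δ(t1, □) = (t1, x, L)

The first 3 configurations are:
[t0]yxy ⊢ [t1]□yxy ⊢ [t1]□xyxy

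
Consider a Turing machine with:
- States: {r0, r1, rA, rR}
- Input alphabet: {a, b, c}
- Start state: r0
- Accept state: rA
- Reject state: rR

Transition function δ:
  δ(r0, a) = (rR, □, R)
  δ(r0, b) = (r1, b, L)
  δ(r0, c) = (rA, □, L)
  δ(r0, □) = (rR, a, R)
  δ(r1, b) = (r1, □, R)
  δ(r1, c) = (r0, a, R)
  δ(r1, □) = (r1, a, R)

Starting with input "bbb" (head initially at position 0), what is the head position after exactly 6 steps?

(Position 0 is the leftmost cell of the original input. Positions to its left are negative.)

Execution trace (head position shown):
Step 0: [r0]bbb  (head at position 0)
Step 1: move left → [r1]□bbb  (head at position -1)
Step 2: move right → a[r1]bbb  (head at position 0)
Step 3: move right → a□[r1]bb  (head at position 1)
Step 4: move right → a□□[r1]b  (head at position 2)
Step 5: move right → a□□□[r1]□  (head at position 3)
Step 6: move right → a□□□a[r1]□  (head at position 4)

After 6 steps, the head is at position 4.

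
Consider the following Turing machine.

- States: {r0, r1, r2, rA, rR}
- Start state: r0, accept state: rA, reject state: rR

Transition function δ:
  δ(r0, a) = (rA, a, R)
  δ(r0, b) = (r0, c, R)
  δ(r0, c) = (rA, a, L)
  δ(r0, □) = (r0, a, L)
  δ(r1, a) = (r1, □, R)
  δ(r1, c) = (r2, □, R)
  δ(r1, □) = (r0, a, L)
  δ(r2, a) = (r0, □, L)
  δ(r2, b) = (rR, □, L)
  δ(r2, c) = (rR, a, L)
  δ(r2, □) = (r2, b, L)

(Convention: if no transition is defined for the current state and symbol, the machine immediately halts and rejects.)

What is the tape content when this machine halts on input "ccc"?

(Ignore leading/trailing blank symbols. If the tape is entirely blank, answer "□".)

Execution trace:
Initial: [r0]ccc
Step 1: δ(r0, c) = (rA, a, L) → [rA]□acc

The machine reaches the accept state rA and halts.

Final tape (ignoring leading/trailing blanks): acc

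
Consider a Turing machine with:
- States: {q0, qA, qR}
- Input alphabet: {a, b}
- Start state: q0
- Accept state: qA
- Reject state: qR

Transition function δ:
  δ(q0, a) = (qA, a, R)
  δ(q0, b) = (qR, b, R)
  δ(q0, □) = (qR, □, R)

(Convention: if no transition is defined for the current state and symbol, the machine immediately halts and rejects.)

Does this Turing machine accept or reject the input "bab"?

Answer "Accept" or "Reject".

Execution trace:
Initial: [q0]bab
Step 1: δ(q0, b) = (qR, b, R) → b[qR]ab

The machine reaches the reject state qR and halts.

Answer: Reject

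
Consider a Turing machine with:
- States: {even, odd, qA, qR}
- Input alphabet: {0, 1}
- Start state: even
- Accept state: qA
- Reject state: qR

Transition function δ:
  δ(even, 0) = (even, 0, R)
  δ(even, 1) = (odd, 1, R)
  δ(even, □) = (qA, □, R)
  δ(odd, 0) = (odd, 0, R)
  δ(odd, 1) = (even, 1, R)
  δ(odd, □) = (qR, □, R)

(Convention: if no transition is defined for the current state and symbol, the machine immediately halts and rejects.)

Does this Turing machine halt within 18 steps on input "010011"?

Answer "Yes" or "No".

Execution trace:
Initial: [even]010011
Step 1: δ(even, 0) = (even, 0, R) → 0[even]10011
Step 2: δ(even, 1) = (odd, 1, R) → 01[odd]0011
Step 3: δ(odd, 0) = (odd, 0, R) → 010[odd]011
Step 4: δ(odd, 0) = (odd, 0, R) → 0100[odd]11
Step 5: δ(odd, 1) = (even, 1, R) → 01001[even]1
Step 6: δ(even, 1) = (odd, 1, R) → 010011[odd]□
Step 7: δ(odd, □) = (qR, □, R) → 010011□[qR]□

The machine reaches the reject state qR and halts.
The machine halted after 7 steps (within the 18-step bound).

Answer: Yes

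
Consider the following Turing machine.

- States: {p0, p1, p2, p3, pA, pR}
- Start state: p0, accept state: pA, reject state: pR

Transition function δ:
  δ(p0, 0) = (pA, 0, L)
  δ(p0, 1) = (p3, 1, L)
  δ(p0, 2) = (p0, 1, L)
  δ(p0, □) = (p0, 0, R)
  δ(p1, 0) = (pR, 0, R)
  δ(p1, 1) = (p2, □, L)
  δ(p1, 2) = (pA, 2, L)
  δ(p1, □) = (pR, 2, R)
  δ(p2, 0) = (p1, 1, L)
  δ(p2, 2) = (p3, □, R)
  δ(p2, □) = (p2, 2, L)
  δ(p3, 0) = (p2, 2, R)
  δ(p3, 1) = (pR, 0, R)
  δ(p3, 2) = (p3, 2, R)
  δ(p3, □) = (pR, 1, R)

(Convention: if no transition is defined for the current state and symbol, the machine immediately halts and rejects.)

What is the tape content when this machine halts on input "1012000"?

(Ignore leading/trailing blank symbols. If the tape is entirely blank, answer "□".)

Execution trace:
Initial: [p0]1012000
Step 1: δ(p0, 1) = (p3, 1, L) → [p3]□1012000
Step 2: δ(p3, □) = (pR, 1, R) → 1[pR]1012000

The machine reaches the reject state pR and halts.

Final tape (ignoring leading/trailing blanks): 11012000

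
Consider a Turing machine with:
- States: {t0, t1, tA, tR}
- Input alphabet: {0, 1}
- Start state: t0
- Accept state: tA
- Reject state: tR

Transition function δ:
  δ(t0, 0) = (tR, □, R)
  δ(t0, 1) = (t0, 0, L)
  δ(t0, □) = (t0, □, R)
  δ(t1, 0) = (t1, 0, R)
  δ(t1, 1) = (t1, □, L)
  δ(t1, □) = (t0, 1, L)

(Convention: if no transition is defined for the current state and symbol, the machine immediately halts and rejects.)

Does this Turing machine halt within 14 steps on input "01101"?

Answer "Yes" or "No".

Execution trace:
Initial: [t0]01101
Step 1: δ(t0, 0) = (tR, □, R) → □[tR]1101

The machine reaches the reject state tR and halts.
The machine halted after 1 step (within the 14-step bound).

Answer: Yes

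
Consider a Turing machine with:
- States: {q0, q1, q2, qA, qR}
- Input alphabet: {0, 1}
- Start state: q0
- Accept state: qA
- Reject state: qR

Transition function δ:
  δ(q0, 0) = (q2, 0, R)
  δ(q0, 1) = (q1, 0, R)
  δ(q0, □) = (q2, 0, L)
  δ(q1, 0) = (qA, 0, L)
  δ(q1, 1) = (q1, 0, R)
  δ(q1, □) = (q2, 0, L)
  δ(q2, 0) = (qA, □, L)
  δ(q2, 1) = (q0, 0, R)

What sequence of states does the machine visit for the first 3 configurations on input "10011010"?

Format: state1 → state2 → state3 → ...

Execution trace:
Initial: [q0]10011010
Step 1: δ(q0, 1) = (q1, 0, R) → 0[q1]0011010
Step 2: δ(q1, 0) = (qA, 0, L) → [qA]00011010

The machine reaches the accept state qA and halts.

State sequence: q0 → q1 → qA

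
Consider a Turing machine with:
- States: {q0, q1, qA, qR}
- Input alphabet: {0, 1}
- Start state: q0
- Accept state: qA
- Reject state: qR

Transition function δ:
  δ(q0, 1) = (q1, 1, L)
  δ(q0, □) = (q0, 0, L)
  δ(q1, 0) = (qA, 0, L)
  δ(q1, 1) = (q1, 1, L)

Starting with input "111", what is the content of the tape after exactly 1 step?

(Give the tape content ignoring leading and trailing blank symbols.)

Execution trace:
Initial: [q0]111
Step 1: δ(q0, 1) = (q1, 1, L) → [q1]□111

No transition is defined for δ(q1, □). By convention the machine halts and rejects.

After 1 step, the tape (ignoring leading/trailing blanks) is: 111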